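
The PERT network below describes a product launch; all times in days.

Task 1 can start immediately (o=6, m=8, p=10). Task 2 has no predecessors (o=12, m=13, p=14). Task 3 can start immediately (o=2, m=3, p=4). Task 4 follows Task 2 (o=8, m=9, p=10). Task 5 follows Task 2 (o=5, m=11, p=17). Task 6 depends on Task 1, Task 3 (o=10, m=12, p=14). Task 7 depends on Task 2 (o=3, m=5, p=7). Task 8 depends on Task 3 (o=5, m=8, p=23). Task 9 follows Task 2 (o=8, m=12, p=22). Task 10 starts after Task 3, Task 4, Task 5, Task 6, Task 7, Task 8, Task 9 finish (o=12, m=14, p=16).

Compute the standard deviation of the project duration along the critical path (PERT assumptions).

te_Task 1 = (6 + 4·8 + 10)/6 = 48/6 = 8; σ²_Task 1 = ((10−6)/6)² = 0.444
te_Task 2 = (12 + 4·13 + 14)/6 = 78/6 = 13; σ²_Task 2 = ((14−12)/6)² = 0.111
te_Task 3 = (2 + 4·3 + 4)/6 = 18/6 = 3; σ²_Task 3 = ((4−2)/6)² = 0.111
te_Task 4 = (8 + 4·9 + 10)/6 = 54/6 = 9; σ²_Task 4 = ((10−8)/6)² = 0.111
te_Task 5 = (5 + 4·11 + 17)/6 = 66/6 = 11; σ²_Task 5 = ((17−5)/6)² = 4.000
te_Task 6 = (10 + 4·12 + 14)/6 = 72/6 = 12; σ²_Task 6 = ((14−10)/6)² = 0.444
te_Task 7 = (3 + 4·5 + 7)/6 = 30/6 = 5; σ²_Task 7 = ((7−3)/6)² = 0.444
te_Task 8 = (5 + 4·8 + 23)/6 = 60/6 = 10; σ²_Task 8 = ((23−5)/6)² = 9.000
te_Task 9 = (8 + 4·12 + 22)/6 = 78/6 = 13; σ²_Task 9 = ((22−8)/6)² = 5.444
te_Task 10 = (12 + 4·14 + 16)/6 = 84/6 = 14; σ²_Task 10 = ((16−12)/6)² = 0.444

Forward pass:
ES_Task 1 = 0; EF_Task 1 = 8
ES_Task 2 = 0; EF_Task 2 = 13
ES_Task 3 = 0; EF_Task 3 = 3
ES_Task 4 = 13; EF_Task 4 = 13+9 = 22
ES_Task 5 = 13; EF_Task 5 = 13+11 = 24
ES_Task 6 = max(EF_Task 1=8, EF_Task 3=3) = 8; EF_Task 6 = 8+12 = 20
ES_Task 7 = 13; EF_Task 7 = 13+5 = 18
ES_Task 8 = 3; EF_Task 8 = 3+10 = 13
ES_Task 9 = 13; EF_Task 9 = 13+13 = 26
ES_Task 10 = max(EF_Task 3=3, EF_Task 4=22, EF_Task 5=24, EF_Task 6=20, EF_Task 7=18, EF_Task 8=13, EF_Task 9=26) = 26; EF_Task 10 = 26+14 = 40
Expected project duration μ = 40 days. Critical path: Task 2 → Task 9 → Task 10.

Variance along critical path = 0.111 + 5.444 + 0.444 = 6.000
σ = √6.000 = 2.449 days

2.45 days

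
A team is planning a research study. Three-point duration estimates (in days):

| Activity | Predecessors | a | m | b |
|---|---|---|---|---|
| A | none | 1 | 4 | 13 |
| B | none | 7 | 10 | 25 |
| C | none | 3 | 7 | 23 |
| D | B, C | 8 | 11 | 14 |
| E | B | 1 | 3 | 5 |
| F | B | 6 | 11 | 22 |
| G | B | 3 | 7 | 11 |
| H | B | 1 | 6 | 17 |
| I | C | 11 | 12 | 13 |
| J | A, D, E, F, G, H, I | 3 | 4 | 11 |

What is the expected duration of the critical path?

29 days

te_A = (1 + 4·4 + 13)/6 = 30/6 = 5
te_B = (7 + 4·10 + 25)/6 = 72/6 = 12
te_C = (3 + 4·7 + 23)/6 = 54/6 = 9
te_D = (8 + 4·11 + 14)/6 = 66/6 = 11
te_E = (1 + 4·3 + 5)/6 = 18/6 = 3
te_F = (6 + 4·11 + 22)/6 = 72/6 = 12
te_G = (3 + 4·7 + 11)/6 = 42/6 = 7
te_H = (1 + 4·6 + 17)/6 = 42/6 = 7
te_I = (11 + 4·12 + 13)/6 = 72/6 = 12
te_J = (3 + 4·4 + 11)/6 = 30/6 = 5

Forward pass:
ES_A = 0; EF_A = 5
ES_B = 0; EF_B = 12
ES_C = 0; EF_C = 9
ES_D = max(EF_B=12, EF_C=9) = 12; EF_D = 12+11 = 23
ES_E = 12; EF_E = 12+3 = 15
ES_F = 12; EF_F = 12+12 = 24
ES_G = 12; EF_G = 12+7 = 19
ES_H = 12; EF_H = 12+7 = 19
ES_I = 9; EF_I = 9+12 = 21
ES_J = max(EF_A=5, EF_D=23, EF_E=15, EF_F=24, EF_G=19, EF_H=19, EF_I=21) = 24; EF_J = 24+5 = 29
Expected project duration μ = 29 days. Critical path: B → F → J.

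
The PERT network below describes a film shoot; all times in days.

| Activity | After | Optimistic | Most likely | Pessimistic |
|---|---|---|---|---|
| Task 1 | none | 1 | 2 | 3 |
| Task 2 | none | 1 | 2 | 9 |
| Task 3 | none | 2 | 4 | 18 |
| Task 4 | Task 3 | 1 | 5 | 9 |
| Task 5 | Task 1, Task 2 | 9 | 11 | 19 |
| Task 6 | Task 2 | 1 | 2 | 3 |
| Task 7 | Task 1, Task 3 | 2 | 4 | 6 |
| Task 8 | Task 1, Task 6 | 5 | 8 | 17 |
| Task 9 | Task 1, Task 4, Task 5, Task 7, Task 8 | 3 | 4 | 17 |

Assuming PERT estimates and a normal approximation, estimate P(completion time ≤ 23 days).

0.736

te_Task 1 = (1 + 4·2 + 3)/6 = 12/6 = 2; σ²_Task 1 = ((3−1)/6)² = 0.111
te_Task 2 = (1 + 4·2 + 9)/6 = 18/6 = 3; σ²_Task 2 = ((9−1)/6)² = 1.778
te_Task 3 = (2 + 4·4 + 18)/6 = 36/6 = 6; σ²_Task 3 = ((18−2)/6)² = 7.111
te_Task 4 = (1 + 4·5 + 9)/6 = 30/6 = 5; σ²_Task 4 = ((9−1)/6)² = 1.778
te_Task 5 = (9 + 4·11 + 19)/6 = 72/6 = 12; σ²_Task 5 = ((19−9)/6)² = 2.778
te_Task 6 = (1 + 4·2 + 3)/6 = 12/6 = 2; σ²_Task 6 = ((3−1)/6)² = 0.111
te_Task 7 = (2 + 4·4 + 6)/6 = 24/6 = 4; σ²_Task 7 = ((6−2)/6)² = 0.444
te_Task 8 = (5 + 4·8 + 17)/6 = 54/6 = 9; σ²_Task 8 = ((17−5)/6)² = 4.000
te_Task 9 = (3 + 4·4 + 17)/6 = 36/6 = 6; σ²_Task 9 = ((17−3)/6)² = 5.444

Forward pass:
ES_Task 1 = 0; EF_Task 1 = 2
ES_Task 2 = 0; EF_Task 2 = 3
ES_Task 3 = 0; EF_Task 3 = 6
ES_Task 4 = 6; EF_Task 4 = 6+5 = 11
ES_Task 5 = max(EF_Task 1=2, EF_Task 2=3) = 3; EF_Task 5 = 3+12 = 15
ES_Task 6 = 3; EF_Task 6 = 3+2 = 5
ES_Task 7 = max(EF_Task 1=2, EF_Task 3=6) = 6; EF_Task 7 = 6+4 = 10
ES_Task 8 = max(EF_Task 1=2, EF_Task 6=5) = 5; EF_Task 8 = 5+9 = 14
ES_Task 9 = max(EF_Task 1=2, EF_Task 4=11, EF_Task 5=15, EF_Task 7=10, EF_Task 8=14) = 15; EF_Task 9 = 15+6 = 21
Expected project duration μ = 21 days. Critical path: Task 2 → Task 5 → Task 9.

Variance along critical path = 1.778 + 2.778 + 5.444 = 10.000; σ = √10.000 = 3.162 days.
Z = (23 − 21) / 3.162 = 0.632
P(T ≤ 23) = Φ(0.632) ≈ 0.736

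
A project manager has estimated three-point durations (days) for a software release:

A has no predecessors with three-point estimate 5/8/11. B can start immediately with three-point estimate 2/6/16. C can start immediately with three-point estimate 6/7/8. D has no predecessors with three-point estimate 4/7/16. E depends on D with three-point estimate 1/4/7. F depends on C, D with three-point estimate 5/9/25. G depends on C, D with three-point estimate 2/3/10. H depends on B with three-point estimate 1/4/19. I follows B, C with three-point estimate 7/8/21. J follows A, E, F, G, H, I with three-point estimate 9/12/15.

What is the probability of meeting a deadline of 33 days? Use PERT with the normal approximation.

0.691

te_A = (5 + 4·8 + 11)/6 = 48/6 = 8; σ²_A = ((11−5)/6)² = 1.000
te_B = (2 + 4·6 + 16)/6 = 42/6 = 7; σ²_B = ((16−2)/6)² = 5.444
te_C = (6 + 4·7 + 8)/6 = 42/6 = 7; σ²_C = ((8−6)/6)² = 0.111
te_D = (4 + 4·7 + 16)/6 = 48/6 = 8; σ²_D = ((16−4)/6)² = 4.000
te_E = (1 + 4·4 + 7)/6 = 24/6 = 4; σ²_E = ((7−1)/6)² = 1.000
te_F = (5 + 4·9 + 25)/6 = 66/6 = 11; σ²_F = ((25−5)/6)² = 11.111
te_G = (2 + 4·3 + 10)/6 = 24/6 = 4; σ²_G = ((10−2)/6)² = 1.778
te_H = (1 + 4·4 + 19)/6 = 36/6 = 6; σ²_H = ((19−1)/6)² = 9.000
te_I = (7 + 4·8 + 21)/6 = 60/6 = 10; σ²_I = ((21−7)/6)² = 5.444
te_J = (9 + 4·12 + 15)/6 = 72/6 = 12; σ²_J = ((15−9)/6)² = 1.000

Forward pass:
ES_A = 0; EF_A = 8
ES_B = 0; EF_B = 7
ES_C = 0; EF_C = 7
ES_D = 0; EF_D = 8
ES_E = 8; EF_E = 8+4 = 12
ES_F = max(EF_C=7, EF_D=8) = 8; EF_F = 8+11 = 19
ES_G = max(EF_C=7, EF_D=8) = 8; EF_G = 8+4 = 12
ES_H = 7; EF_H = 7+6 = 13
ES_I = max(EF_B=7, EF_C=7) = 7; EF_I = 7+10 = 17
ES_J = max(EF_A=8, EF_E=12, EF_F=19, EF_G=12, EF_H=13, EF_I=17) = 19; EF_J = 19+12 = 31
Expected project duration μ = 31 days. Critical path: D → F → J.

Variance along critical path = 4.000 + 11.111 + 1.000 = 16.111; σ = √16.111 = 4.014 days.
Z = (33 − 31) / 4.014 = 0.498
P(T ≤ 33) = Φ(0.498) ≈ 0.691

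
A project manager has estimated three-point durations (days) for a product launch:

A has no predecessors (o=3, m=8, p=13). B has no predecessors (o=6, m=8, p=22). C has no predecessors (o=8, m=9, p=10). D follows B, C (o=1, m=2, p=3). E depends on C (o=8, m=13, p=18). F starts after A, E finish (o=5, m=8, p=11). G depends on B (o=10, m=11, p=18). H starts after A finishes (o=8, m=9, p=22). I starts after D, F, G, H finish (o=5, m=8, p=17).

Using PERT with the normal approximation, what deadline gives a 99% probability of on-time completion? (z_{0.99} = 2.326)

45.5 days

te_A = (3 + 4·8 + 13)/6 = 48/6 = 8; σ²_A = ((13−3)/6)² = 2.778
te_B = (6 + 4·8 + 22)/6 = 60/6 = 10; σ²_B = ((22−6)/6)² = 7.111
te_C = (8 + 4·9 + 10)/6 = 54/6 = 9; σ²_C = ((10−8)/6)² = 0.111
te_D = (1 + 4·2 + 3)/6 = 12/6 = 2; σ²_D = ((3−1)/6)² = 0.111
te_E = (8 + 4·13 + 18)/6 = 78/6 = 13; σ²_E = ((18−8)/6)² = 2.778
te_F = (5 + 4·8 + 11)/6 = 48/6 = 8; σ²_F = ((11−5)/6)² = 1.000
te_G = (10 + 4·11 + 18)/6 = 72/6 = 12; σ²_G = ((18−10)/6)² = 1.778
te_H = (8 + 4·9 + 22)/6 = 66/6 = 11; σ²_H = ((22−8)/6)² = 5.444
te_I = (5 + 4·8 + 17)/6 = 54/6 = 9; σ²_I = ((17−5)/6)² = 4.000

Forward pass:
ES_A = 0; EF_A = 8
ES_B = 0; EF_B = 10
ES_C = 0; EF_C = 9
ES_D = max(EF_B=10, EF_C=9) = 10; EF_D = 10+2 = 12
ES_E = 9; EF_E = 9+13 = 22
ES_F = max(EF_A=8, EF_E=22) = 22; EF_F = 22+8 = 30
ES_G = 10; EF_G = 10+12 = 22
ES_H = 8; EF_H = 8+11 = 19
ES_I = max(EF_D=12, EF_F=30, EF_G=22, EF_H=19) = 30; EF_I = 30+9 = 39
Expected project duration μ = 39 days. Critical path: C → E → F → I.

Variance along critical path = 0.111 + 2.778 + 1.000 + 4.000 = 7.889; σ = 2.809 days.
D = μ + z·σ = 39 + 2.326·2.809 = 45.5 days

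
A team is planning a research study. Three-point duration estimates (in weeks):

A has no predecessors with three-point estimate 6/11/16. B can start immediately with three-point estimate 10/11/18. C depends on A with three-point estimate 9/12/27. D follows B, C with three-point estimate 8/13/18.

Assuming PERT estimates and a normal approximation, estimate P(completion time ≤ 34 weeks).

te_A = (6 + 4·11 + 16)/6 = 66/6 = 11; σ²_A = ((16−6)/6)² = 2.778
te_B = (10 + 4·11 + 18)/6 = 72/6 = 12; σ²_B = ((18−10)/6)² = 1.778
te_C = (9 + 4·12 + 27)/6 = 84/6 = 14; σ²_C = ((27−9)/6)² = 9.000
te_D = (8 + 4·13 + 18)/6 = 78/6 = 13; σ²_D = ((18−8)/6)² = 2.778

Forward pass:
ES_A = 0; EF_A = 11
ES_B = 0; EF_B = 12
ES_C = 11; EF_C = 11+14 = 25
ES_D = max(EF_B=12, EF_C=25) = 25; EF_D = 25+13 = 38
Expected project duration μ = 38 weeks. Critical path: A → C → D.

Variance along critical path = 2.778 + 9.000 + 2.778 = 14.556; σ = √14.556 = 3.815 weeks.
Z = (34 − 38) / 3.815 = -1.048
P(T ≤ 34) = Φ(-1.048) ≈ 0.147

0.147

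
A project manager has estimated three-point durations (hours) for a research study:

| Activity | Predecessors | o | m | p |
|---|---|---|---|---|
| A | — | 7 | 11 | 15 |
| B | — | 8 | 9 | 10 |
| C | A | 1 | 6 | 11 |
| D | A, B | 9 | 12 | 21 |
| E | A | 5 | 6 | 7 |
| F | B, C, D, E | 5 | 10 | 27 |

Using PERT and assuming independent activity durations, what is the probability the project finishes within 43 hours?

0.945

te_A = (7 + 4·11 + 15)/6 = 66/6 = 11; σ²_A = ((15−7)/6)² = 1.778
te_B = (8 + 4·9 + 10)/6 = 54/6 = 9; σ²_B = ((10−8)/6)² = 0.111
te_C = (1 + 4·6 + 11)/6 = 36/6 = 6; σ²_C = ((11−1)/6)² = 2.778
te_D = (9 + 4·12 + 21)/6 = 78/6 = 13; σ²_D = ((21−9)/6)² = 4.000
te_E = (5 + 4·6 + 7)/6 = 36/6 = 6; σ²_E = ((7−5)/6)² = 0.111
te_F = (5 + 4·10 + 27)/6 = 72/6 = 12; σ²_F = ((27−5)/6)² = 13.444

Forward pass:
ES_A = 0; EF_A = 11
ES_B = 0; EF_B = 9
ES_C = 11; EF_C = 11+6 = 17
ES_D = max(EF_A=11, EF_B=9) = 11; EF_D = 11+13 = 24
ES_E = 11; EF_E = 11+6 = 17
ES_F = max(EF_B=9, EF_C=17, EF_D=24, EF_E=17) = 24; EF_F = 24+12 = 36
Expected project duration μ = 36 hours. Critical path: A → D → F.

Variance along critical path = 1.778 + 4.000 + 13.444 = 19.222; σ = √19.222 = 4.384 hours.
Z = (43 − 36) / 4.384 = 1.597
P(T ≤ 43) = Φ(1.597) ≈ 0.945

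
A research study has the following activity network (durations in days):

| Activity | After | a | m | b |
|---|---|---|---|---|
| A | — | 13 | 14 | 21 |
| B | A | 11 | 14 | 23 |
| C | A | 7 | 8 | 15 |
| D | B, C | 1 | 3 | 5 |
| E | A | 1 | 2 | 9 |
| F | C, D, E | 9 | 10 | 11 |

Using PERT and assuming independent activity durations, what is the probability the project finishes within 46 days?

te_A = (13 + 4·14 + 21)/6 = 90/6 = 15; σ²_A = ((21−13)/6)² = 1.778
te_B = (11 + 4·14 + 23)/6 = 90/6 = 15; σ²_B = ((23−11)/6)² = 4.000
te_C = (7 + 4·8 + 15)/6 = 54/6 = 9; σ²_C = ((15−7)/6)² = 1.778
te_D = (1 + 4·3 + 5)/6 = 18/6 = 3; σ²_D = ((5−1)/6)² = 0.444
te_E = (1 + 4·2 + 9)/6 = 18/6 = 3; σ²_E = ((9−1)/6)² = 1.778
te_F = (9 + 4·10 + 11)/6 = 60/6 = 10; σ²_F = ((11−9)/6)² = 0.111

Forward pass:
ES_A = 0; EF_A = 15
ES_B = 15; EF_B = 15+15 = 30
ES_C = 15; EF_C = 15+9 = 24
ES_D = max(EF_B=30, EF_C=24) = 30; EF_D = 30+3 = 33
ES_E = 15; EF_E = 15+3 = 18
ES_F = max(EF_C=24, EF_D=33, EF_E=18) = 33; EF_F = 33+10 = 43
Expected project duration μ = 43 days. Critical path: A → B → D → F.

Variance along critical path = 1.778 + 4.000 + 0.444 + 0.111 = 6.333; σ = √6.333 = 2.517 days.
Z = (46 − 43) / 2.517 = 1.192
P(T ≤ 46) = Φ(1.192) ≈ 0.883

0.883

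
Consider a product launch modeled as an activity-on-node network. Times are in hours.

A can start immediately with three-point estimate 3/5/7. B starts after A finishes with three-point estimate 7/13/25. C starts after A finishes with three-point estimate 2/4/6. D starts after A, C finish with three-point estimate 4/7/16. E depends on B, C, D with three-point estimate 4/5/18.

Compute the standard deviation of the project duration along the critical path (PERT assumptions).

3.86 hours

te_A = (3 + 4·5 + 7)/6 = 30/6 = 5; σ²_A = ((7−3)/6)² = 0.444
te_B = (7 + 4·13 + 25)/6 = 84/6 = 14; σ²_B = ((25−7)/6)² = 9.000
te_C = (2 + 4·4 + 6)/6 = 24/6 = 4; σ²_C = ((6−2)/6)² = 0.444
te_D = (4 + 4·7 + 16)/6 = 48/6 = 8; σ²_D = ((16−4)/6)² = 4.000
te_E = (4 + 4·5 + 18)/6 = 42/6 = 7; σ²_E = ((18−4)/6)² = 5.444

Forward pass:
ES_A = 0; EF_A = 5
ES_B = 5; EF_B = 5+14 = 19
ES_C = 5; EF_C = 5+4 = 9
ES_D = max(EF_A=5, EF_C=9) = 9; EF_D = 9+8 = 17
ES_E = max(EF_B=19, EF_C=9, EF_D=17) = 19; EF_E = 19+7 = 26
Expected project duration μ = 26 hours. Critical path: A → B → E.

Variance along critical path = 0.444 + 9.000 + 5.444 = 14.889
σ = √14.889 = 3.859 hours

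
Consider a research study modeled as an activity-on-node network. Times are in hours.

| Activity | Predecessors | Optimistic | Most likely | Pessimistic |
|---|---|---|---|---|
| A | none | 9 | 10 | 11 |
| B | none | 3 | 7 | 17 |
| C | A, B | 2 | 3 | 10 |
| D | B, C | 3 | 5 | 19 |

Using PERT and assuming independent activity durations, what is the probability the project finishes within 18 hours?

0.159

te_A = (9 + 4·10 + 11)/6 = 60/6 = 10; σ²_A = ((11−9)/6)² = 0.111
te_B = (3 + 4·7 + 17)/6 = 48/6 = 8; σ²_B = ((17−3)/6)² = 5.444
te_C = (2 + 4·3 + 10)/6 = 24/6 = 4; σ²_C = ((10−2)/6)² = 1.778
te_D = (3 + 4·5 + 19)/6 = 42/6 = 7; σ²_D = ((19−3)/6)² = 7.111

Forward pass:
ES_A = 0; EF_A = 10
ES_B = 0; EF_B = 8
ES_C = max(EF_A=10, EF_B=8) = 10; EF_C = 10+4 = 14
ES_D = max(EF_B=8, EF_C=14) = 14; EF_D = 14+7 = 21
Expected project duration μ = 21 hours. Critical path: A → C → D.

Variance along critical path = 0.111 + 1.778 + 7.111 = 9.000; σ = √9.000 = 3.000 hours.
Z = (18 − 21) / 3.000 = -1.000
P(T ≤ 18) = Φ(-1.000) ≈ 0.159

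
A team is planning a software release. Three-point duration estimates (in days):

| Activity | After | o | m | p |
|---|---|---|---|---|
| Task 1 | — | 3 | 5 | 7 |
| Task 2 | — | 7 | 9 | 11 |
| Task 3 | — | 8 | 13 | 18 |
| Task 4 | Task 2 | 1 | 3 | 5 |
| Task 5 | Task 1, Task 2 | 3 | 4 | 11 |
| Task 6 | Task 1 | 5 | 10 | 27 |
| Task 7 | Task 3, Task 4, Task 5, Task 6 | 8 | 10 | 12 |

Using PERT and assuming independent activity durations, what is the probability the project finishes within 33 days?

0.943

te_Task 1 = (3 + 4·5 + 7)/6 = 30/6 = 5; σ²_Task 1 = ((7−3)/6)² = 0.444
te_Task 2 = (7 + 4·9 + 11)/6 = 54/6 = 9; σ²_Task 2 = ((11−7)/6)² = 0.444
te_Task 3 = (8 + 4·13 + 18)/6 = 78/6 = 13; σ²_Task 3 = ((18−8)/6)² = 2.778
te_Task 4 = (1 + 4·3 + 5)/6 = 18/6 = 3; σ²_Task 4 = ((5−1)/6)² = 0.444
te_Task 5 = (3 + 4·4 + 11)/6 = 30/6 = 5; σ²_Task 5 = ((11−3)/6)² = 1.778
te_Task 6 = (5 + 4·10 + 27)/6 = 72/6 = 12; σ²_Task 6 = ((27−5)/6)² = 13.444
te_Task 7 = (8 + 4·10 + 12)/6 = 60/6 = 10; σ²_Task 7 = ((12−8)/6)² = 0.444

Forward pass:
ES_Task 1 = 0; EF_Task 1 = 5
ES_Task 2 = 0; EF_Task 2 = 9
ES_Task 3 = 0; EF_Task 3 = 13
ES_Task 4 = 9; EF_Task 4 = 9+3 = 12
ES_Task 5 = max(EF_Task 1=5, EF_Task 2=9) = 9; EF_Task 5 = 9+5 = 14
ES_Task 6 = 5; EF_Task 6 = 5+12 = 17
ES_Task 7 = max(EF_Task 3=13, EF_Task 4=12, EF_Task 5=14, EF_Task 6=17) = 17; EF_Task 7 = 17+10 = 27
Expected project duration μ = 27 days. Critical path: Task 1 → Task 6 → Task 7.

Variance along critical path = 0.444 + 13.444 + 0.444 = 14.333; σ = √14.333 = 3.786 days.
Z = (33 − 27) / 3.786 = 1.585
P(T ≤ 33) = Φ(1.585) ≈ 0.943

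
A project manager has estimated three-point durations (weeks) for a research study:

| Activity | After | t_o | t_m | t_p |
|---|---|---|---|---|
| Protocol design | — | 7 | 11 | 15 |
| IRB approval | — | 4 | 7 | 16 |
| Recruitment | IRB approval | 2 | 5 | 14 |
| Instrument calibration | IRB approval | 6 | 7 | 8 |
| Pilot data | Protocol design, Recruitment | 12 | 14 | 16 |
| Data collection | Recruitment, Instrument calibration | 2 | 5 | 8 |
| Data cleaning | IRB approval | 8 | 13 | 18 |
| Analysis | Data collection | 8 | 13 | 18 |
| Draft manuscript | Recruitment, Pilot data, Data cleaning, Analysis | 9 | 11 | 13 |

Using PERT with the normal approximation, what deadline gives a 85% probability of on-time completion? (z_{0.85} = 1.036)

47.0 weeks

te_Protocol design = (7 + 4·11 + 15)/6 = 66/6 = 11; σ²_Protocol design = ((15−7)/6)² = 1.778
te_IRB approval = (4 + 4·7 + 16)/6 = 48/6 = 8; σ²_IRB approval = ((16−4)/6)² = 4.000
te_Recruitment = (2 + 4·5 + 14)/6 = 36/6 = 6; σ²_Recruitment = ((14−2)/6)² = 4.000
te_Instrument calibration = (6 + 4·7 + 8)/6 = 42/6 = 7; σ²_Instrument calibration = ((8−6)/6)² = 0.111
te_Pilot data = (12 + 4·14 + 16)/6 = 84/6 = 14; σ²_Pilot data = ((16−12)/6)² = 0.444
te_Data collection = (2 + 4·5 + 8)/6 = 30/6 = 5; σ²_Data collection = ((8−2)/6)² = 1.000
te_Data cleaning = (8 + 4·13 + 18)/6 = 78/6 = 13; σ²_Data cleaning = ((18−8)/6)² = 2.778
te_Analysis = (8 + 4·13 + 18)/6 = 78/6 = 13; σ²_Analysis = ((18−8)/6)² = 2.778
te_Draft manuscript = (9 + 4·11 + 13)/6 = 66/6 = 11; σ²_Draft manuscript = ((13−9)/6)² = 0.444

Forward pass:
ES_Protocol design = 0; EF_Protocol design = 11
ES_IRB approval = 0; EF_IRB approval = 8
ES_Recruitment = 8; EF_Recruitment = 8+6 = 14
ES_Instrument calibration = 8; EF_Instrument calibration = 8+7 = 15
ES_Pilot data = max(EF_Protocol design=11, EF_Recruitment=14) = 14; EF_Pilot data = 14+14 = 28
ES_Data collection = max(EF_Recruitment=14, EF_Instrument calibration=15) = 15; EF_Data collection = 15+5 = 20
ES_Data cleaning = 8; EF_Data cleaning = 8+13 = 21
ES_Analysis = 20; EF_Analysis = 20+13 = 33
ES_Draft manuscript = max(EF_Recruitment=14, EF_Pilot data=28, EF_Data cleaning=21, EF_Analysis=33) = 33; EF_Draft manuscript = 33+11 = 44
Expected project duration μ = 44 weeks. Critical path: IRB approval → Instrument calibration → Data collection → Analysis → Draft manuscript.

Variance along critical path = 4.000 + 0.111 + 1.000 + 2.778 + 0.444 = 8.333; σ = 2.887 weeks.
D = μ + z·σ = 44 + 1.036·2.887 = 47.0 weeks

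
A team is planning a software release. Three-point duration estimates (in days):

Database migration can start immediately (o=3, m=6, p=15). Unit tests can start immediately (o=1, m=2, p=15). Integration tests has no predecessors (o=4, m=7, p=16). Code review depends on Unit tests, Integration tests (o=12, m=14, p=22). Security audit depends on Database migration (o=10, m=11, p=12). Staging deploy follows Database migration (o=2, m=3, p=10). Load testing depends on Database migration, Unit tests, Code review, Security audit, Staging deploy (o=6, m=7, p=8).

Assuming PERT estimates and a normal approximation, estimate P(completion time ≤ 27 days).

0.127

te_Database migration = (3 + 4·6 + 15)/6 = 42/6 = 7; σ²_Database migration = ((15−3)/6)² = 4.000
te_Unit tests = (1 + 4·2 + 15)/6 = 24/6 = 4; σ²_Unit tests = ((15−1)/6)² = 5.444
te_Integration tests = (4 + 4·7 + 16)/6 = 48/6 = 8; σ²_Integration tests = ((16−4)/6)² = 4.000
te_Code review = (12 + 4·14 + 22)/6 = 90/6 = 15; σ²_Code review = ((22−12)/6)² = 2.778
te_Security audit = (10 + 4·11 + 12)/6 = 66/6 = 11; σ²_Security audit = ((12−10)/6)² = 0.111
te_Staging deploy = (2 + 4·3 + 10)/6 = 24/6 = 4; σ²_Staging deploy = ((10−2)/6)² = 1.778
te_Load testing = (6 + 4·7 + 8)/6 = 42/6 = 7; σ²_Load testing = ((8−6)/6)² = 0.111

Forward pass:
ES_Database migration = 0; EF_Database migration = 7
ES_Unit tests = 0; EF_Unit tests = 4
ES_Integration tests = 0; EF_Integration tests = 8
ES_Code review = max(EF_Unit tests=4, EF_Integration tests=8) = 8; EF_Code review = 8+15 = 23
ES_Security audit = 7; EF_Security audit = 7+11 = 18
ES_Staging deploy = 7; EF_Staging deploy = 7+4 = 11
ES_Load testing = max(EF_Database migration=7, EF_Unit tests=4, EF_Code review=23, EF_Security audit=18, EF_Staging deploy=11) = 23; EF_Load testing = 23+7 = 30
Expected project duration μ = 30 days. Critical path: Integration tests → Code review → Load testing.

Variance along critical path = 4.000 + 2.778 + 0.111 = 6.889; σ = √6.889 = 2.625 days.
Z = (27 − 30) / 2.625 = -1.143
P(T ≤ 27) = Φ(-1.143) ≈ 0.127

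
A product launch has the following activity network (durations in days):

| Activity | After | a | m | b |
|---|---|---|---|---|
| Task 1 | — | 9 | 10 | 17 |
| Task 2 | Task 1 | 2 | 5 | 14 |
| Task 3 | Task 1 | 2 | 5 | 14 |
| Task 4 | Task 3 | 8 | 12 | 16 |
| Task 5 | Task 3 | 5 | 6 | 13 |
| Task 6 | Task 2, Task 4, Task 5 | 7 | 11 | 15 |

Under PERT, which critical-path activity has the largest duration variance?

te_Task 1 = (9 + 4·10 + 17)/6 = 66/6 = 11; σ²_Task 1 = ((17−9)/6)² = 1.778
te_Task 2 = (2 + 4·5 + 14)/6 = 36/6 = 6; σ²_Task 2 = ((14−2)/6)² = 4.000
te_Task 3 = (2 + 4·5 + 14)/6 = 36/6 = 6; σ²_Task 3 = ((14−2)/6)² = 4.000
te_Task 4 = (8 + 4·12 + 16)/6 = 72/6 = 12; σ²_Task 4 = ((16−8)/6)² = 1.778
te_Task 5 = (5 + 4·6 + 13)/6 = 42/6 = 7; σ²_Task 5 = ((13−5)/6)² = 1.778
te_Task 6 = (7 + 4·11 + 15)/6 = 66/6 = 11; σ²_Task 6 = ((15−7)/6)² = 1.778

Forward pass:
ES_Task 1 = 0; EF_Task 1 = 11
ES_Task 2 = 11; EF_Task 2 = 11+6 = 17
ES_Task 3 = 11; EF_Task 3 = 11+6 = 17
ES_Task 4 = 17; EF_Task 4 = 17+12 = 29
ES_Task 5 = 17; EF_Task 5 = 17+7 = 24
ES_Task 6 = max(EF_Task 2=17, EF_Task 4=29, EF_Task 5=24) = 29; EF_Task 6 = 29+11 = 40
Expected project duration μ = 40 days. Critical path: Task 1 → Task 3 → Task 4 → Task 6.

Variances on critical path: σ²_Task 1=1.778, σ²_Task 3=4.000, σ²_Task 4=1.778, σ²_Task 6=1.778.
Largest is σ²_Task 3 = 4.000.

Task 3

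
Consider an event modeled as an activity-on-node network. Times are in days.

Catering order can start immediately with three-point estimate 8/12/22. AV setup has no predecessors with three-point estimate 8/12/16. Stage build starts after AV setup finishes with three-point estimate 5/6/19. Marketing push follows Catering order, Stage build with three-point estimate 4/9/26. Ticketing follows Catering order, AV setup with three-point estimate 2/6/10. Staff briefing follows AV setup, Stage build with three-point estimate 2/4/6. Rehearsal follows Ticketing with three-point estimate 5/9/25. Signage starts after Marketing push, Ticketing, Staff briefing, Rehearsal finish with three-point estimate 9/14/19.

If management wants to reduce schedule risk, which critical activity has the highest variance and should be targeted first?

te_Catering order = (8 + 4·12 + 22)/6 = 78/6 = 13; σ²_Catering order = ((22−8)/6)² = 5.444
te_AV setup = (8 + 4·12 + 16)/6 = 72/6 = 12; σ²_AV setup = ((16−8)/6)² = 1.778
te_Stage build = (5 + 4·6 + 19)/6 = 48/6 = 8; σ²_Stage build = ((19−5)/6)² = 5.444
te_Marketing push = (4 + 4·9 + 26)/6 = 66/6 = 11; σ²_Marketing push = ((26−4)/6)² = 13.444
te_Ticketing = (2 + 4·6 + 10)/6 = 36/6 = 6; σ²_Ticketing = ((10−2)/6)² = 1.778
te_Staff briefing = (2 + 4·4 + 6)/6 = 24/6 = 4; σ²_Staff briefing = ((6−2)/6)² = 0.444
te_Rehearsal = (5 + 4·9 + 25)/6 = 66/6 = 11; σ²_Rehearsal = ((25−5)/6)² = 11.111
te_Signage = (9 + 4·14 + 19)/6 = 84/6 = 14; σ²_Signage = ((19−9)/6)² = 2.778

Forward pass:
ES_Catering order = 0; EF_Catering order = 13
ES_AV setup = 0; EF_AV setup = 12
ES_Stage build = 12; EF_Stage build = 12+8 = 20
ES_Marketing push = max(EF_Catering order=13, EF_Stage build=20) = 20; EF_Marketing push = 20+11 = 31
ES_Ticketing = max(EF_Catering order=13, EF_AV setup=12) = 13; EF_Ticketing = 13+6 = 19
ES_Staff briefing = max(EF_AV setup=12, EF_Stage build=20) = 20; EF_Staff briefing = 20+4 = 24
ES_Rehearsal = 19; EF_Rehearsal = 19+11 = 30
ES_Signage = max(EF_Marketing push=31, EF_Ticketing=19, EF_Staff briefing=24, EF_Rehearsal=30) = 31; EF_Signage = 31+14 = 45
Expected project duration μ = 45 days. Critical path: AV setup → Stage build → Marketing push → Signage.

Variances on critical path: σ²_AV setup=1.778, σ²_Stage build=5.444, σ²_Marketing push=13.444, σ²_Signage=2.778.
Largest is σ²_Marketing push = 13.444.

Marketing push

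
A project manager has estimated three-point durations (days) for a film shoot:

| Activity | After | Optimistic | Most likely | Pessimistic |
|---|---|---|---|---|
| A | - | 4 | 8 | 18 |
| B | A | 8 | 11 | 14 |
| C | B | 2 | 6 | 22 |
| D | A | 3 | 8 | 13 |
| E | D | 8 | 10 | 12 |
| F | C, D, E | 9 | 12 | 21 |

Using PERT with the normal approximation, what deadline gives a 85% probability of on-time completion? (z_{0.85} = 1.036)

45.8 days

te_A = (4 + 4·8 + 18)/6 = 54/6 = 9; σ²_A = ((18−4)/6)² = 5.444
te_B = (8 + 4·11 + 14)/6 = 66/6 = 11; σ²_B = ((14−8)/6)² = 1.000
te_C = (2 + 4·6 + 22)/6 = 48/6 = 8; σ²_C = ((22−2)/6)² = 11.111
te_D = (3 + 4·8 + 13)/6 = 48/6 = 8; σ²_D = ((13−3)/6)² = 2.778
te_E = (8 + 4·10 + 12)/6 = 60/6 = 10; σ²_E = ((12−8)/6)² = 0.444
te_F = (9 + 4·12 + 21)/6 = 78/6 = 13; σ²_F = ((21−9)/6)² = 4.000

Forward pass:
ES_A = 0; EF_A = 9
ES_B = 9; EF_B = 9+11 = 20
ES_C = 20; EF_C = 20+8 = 28
ES_D = 9; EF_D = 9+8 = 17
ES_E = 17; EF_E = 17+10 = 27
ES_F = max(EF_C=28, EF_D=17, EF_E=27) = 28; EF_F = 28+13 = 41
Expected project duration μ = 41 days. Critical path: A → B → C → F.

Variance along critical path = 5.444 + 1.000 + 11.111 + 4.000 = 21.556; σ = 4.643 days.
D = μ + z·σ = 41 + 1.036·4.643 = 45.8 days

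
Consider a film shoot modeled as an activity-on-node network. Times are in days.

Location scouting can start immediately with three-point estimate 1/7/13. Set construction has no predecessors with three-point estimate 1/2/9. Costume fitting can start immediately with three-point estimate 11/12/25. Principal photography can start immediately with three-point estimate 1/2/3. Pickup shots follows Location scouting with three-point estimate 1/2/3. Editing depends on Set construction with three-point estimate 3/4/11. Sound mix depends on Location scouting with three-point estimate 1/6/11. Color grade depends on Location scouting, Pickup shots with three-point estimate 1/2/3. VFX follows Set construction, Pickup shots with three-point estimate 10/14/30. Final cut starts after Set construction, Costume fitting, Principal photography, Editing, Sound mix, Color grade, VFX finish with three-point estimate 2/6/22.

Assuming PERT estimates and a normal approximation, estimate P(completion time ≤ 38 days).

0.835

te_Location scouting = (1 + 4·7 + 13)/6 = 42/6 = 7; σ²_Location scouting = ((13−1)/6)² = 4.000
te_Set construction = (1 + 4·2 + 9)/6 = 18/6 = 3; σ²_Set construction = ((9−1)/6)² = 1.778
te_Costume fitting = (11 + 4·12 + 25)/6 = 84/6 = 14; σ²_Costume fitting = ((25−11)/6)² = 5.444
te_Principal photography = (1 + 4·2 + 3)/6 = 12/6 = 2; σ²_Principal photography = ((3−1)/6)² = 0.111
te_Pickup shots = (1 + 4·2 + 3)/6 = 12/6 = 2; σ²_Pickup shots = ((3−1)/6)² = 0.111
te_Editing = (3 + 4·4 + 11)/6 = 30/6 = 5; σ²_Editing = ((11−3)/6)² = 1.778
te_Sound mix = (1 + 4·6 + 11)/6 = 36/6 = 6; σ²_Sound mix = ((11−1)/6)² = 2.778
te_Color grade = (1 + 4·2 + 3)/6 = 12/6 = 2; σ²_Color grade = ((3−1)/6)² = 0.111
te_VFX = (10 + 4·14 + 30)/6 = 96/6 = 16; σ²_VFX = ((30−10)/6)² = 11.111
te_Final cut = (2 + 4·6 + 22)/6 = 48/6 = 8; σ²_Final cut = ((22−2)/6)² = 11.111

Forward pass:
ES_Location scouting = 0; EF_Location scouting = 7
ES_Set construction = 0; EF_Set construction = 3
ES_Costume fitting = 0; EF_Costume fitting = 14
ES_Principal photography = 0; EF_Principal photography = 2
ES_Pickup shots = 7; EF_Pickup shots = 7+2 = 9
ES_Editing = 3; EF_Editing = 3+5 = 8
ES_Sound mix = 7; EF_Sound mix = 7+6 = 13
ES_Color grade = max(EF_Location scouting=7, EF_Pickup shots=9) = 9; EF_Color grade = 9+2 = 11
ES_VFX = max(EF_Set construction=3, EF_Pickup shots=9) = 9; EF_VFX = 9+16 = 25
ES_Final cut = max(EF_Set construction=3, EF_Costume fitting=14, EF_Principal photography=2, EF_Editing=8, EF_Sound mix=13, EF_Color grade=11, EF_VFX=25) = 25; EF_Final cut = 25+8 = 33
Expected project duration μ = 33 days. Critical path: Location scouting → Pickup shots → VFX → Final cut.

Variance along critical path = 4.000 + 0.111 + 11.111 + 11.111 = 26.333; σ = √26.333 = 5.132 days.
Z = (38 − 33) / 5.132 = 0.974
P(T ≤ 38) = Φ(0.974) ≈ 0.835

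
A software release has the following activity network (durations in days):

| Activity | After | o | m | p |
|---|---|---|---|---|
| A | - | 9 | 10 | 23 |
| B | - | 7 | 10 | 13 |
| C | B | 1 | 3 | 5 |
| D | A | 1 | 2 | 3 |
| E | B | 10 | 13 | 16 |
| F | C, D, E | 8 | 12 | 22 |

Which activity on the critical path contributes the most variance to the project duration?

F

te_A = (9 + 4·10 + 23)/6 = 72/6 = 12; σ²_A = ((23−9)/6)² = 5.444
te_B = (7 + 4·10 + 13)/6 = 60/6 = 10; σ²_B = ((13−7)/6)² = 1.000
te_C = (1 + 4·3 + 5)/6 = 18/6 = 3; σ²_C = ((5−1)/6)² = 0.444
te_D = (1 + 4·2 + 3)/6 = 12/6 = 2; σ²_D = ((3−1)/6)² = 0.111
te_E = (10 + 4·13 + 16)/6 = 78/6 = 13; σ²_E = ((16−10)/6)² = 1.000
te_F = (8 + 4·12 + 22)/6 = 78/6 = 13; σ²_F = ((22−8)/6)² = 5.444

Forward pass:
ES_A = 0; EF_A = 12
ES_B = 0; EF_B = 10
ES_C = 10; EF_C = 10+3 = 13
ES_D = 12; EF_D = 12+2 = 14
ES_E = 10; EF_E = 10+13 = 23
ES_F = max(EF_C=13, EF_D=14, EF_E=23) = 23; EF_F = 23+13 = 36
Expected project duration μ = 36 days. Critical path: B → E → F.

Variances on critical path: σ²_B=1.000, σ²_E=1.000, σ²_F=5.444.
Largest is σ²_F = 5.444.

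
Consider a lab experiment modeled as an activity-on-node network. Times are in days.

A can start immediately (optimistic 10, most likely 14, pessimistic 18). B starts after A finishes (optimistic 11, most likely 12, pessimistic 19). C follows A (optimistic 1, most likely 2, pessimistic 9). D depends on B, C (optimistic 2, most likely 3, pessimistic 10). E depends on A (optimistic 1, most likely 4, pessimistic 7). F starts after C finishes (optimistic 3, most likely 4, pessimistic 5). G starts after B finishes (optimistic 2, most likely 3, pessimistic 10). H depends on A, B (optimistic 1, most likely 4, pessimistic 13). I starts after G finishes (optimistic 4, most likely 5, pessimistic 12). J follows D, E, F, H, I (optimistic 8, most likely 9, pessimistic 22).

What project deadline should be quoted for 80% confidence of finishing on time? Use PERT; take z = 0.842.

51.0 days

te_A = (10 + 4·14 + 18)/6 = 84/6 = 14; σ²_A = ((18−10)/6)² = 1.778
te_B = (11 + 4·12 + 19)/6 = 78/6 = 13; σ²_B = ((19−11)/6)² = 1.778
te_C = (1 + 4·2 + 9)/6 = 18/6 = 3; σ²_C = ((9−1)/6)² = 1.778
te_D = (2 + 4·3 + 10)/6 = 24/6 = 4; σ²_D = ((10−2)/6)² = 1.778
te_E = (1 + 4·4 + 7)/6 = 24/6 = 4; σ²_E = ((7−1)/6)² = 1.000
te_F = (3 + 4·4 + 5)/6 = 24/6 = 4; σ²_F = ((5−3)/6)² = 0.111
te_G = (2 + 4·3 + 10)/6 = 24/6 = 4; σ²_G = ((10−2)/6)² = 1.778
te_H = (1 + 4·4 + 13)/6 = 30/6 = 5; σ²_H = ((13−1)/6)² = 4.000
te_I = (4 + 4·5 + 12)/6 = 36/6 = 6; σ²_I = ((12−4)/6)² = 1.778
te_J = (8 + 4·9 + 22)/6 = 66/6 = 11; σ²_J = ((22−8)/6)² = 5.444

Forward pass:
ES_A = 0; EF_A = 14
ES_B = 14; EF_B = 14+13 = 27
ES_C = 14; EF_C = 14+3 = 17
ES_D = max(EF_B=27, EF_C=17) = 27; EF_D = 27+4 = 31
ES_E = 14; EF_E = 14+4 = 18
ES_F = 17; EF_F = 17+4 = 21
ES_G = 27; EF_G = 27+4 = 31
ES_H = max(EF_A=14, EF_B=27) = 27; EF_H = 27+5 = 32
ES_I = 31; EF_I = 31+6 = 37
ES_J = max(EF_D=31, EF_E=18, EF_F=21, EF_H=32, EF_I=37) = 37; EF_J = 37+11 = 48
Expected project duration μ = 48 days. Critical path: A → B → G → I → J.

Variance along critical path = 1.778 + 1.778 + 1.778 + 1.778 + 5.444 = 12.556; σ = 3.543 days.
D = μ + z·σ = 48 + 0.842·3.543 = 51.0 days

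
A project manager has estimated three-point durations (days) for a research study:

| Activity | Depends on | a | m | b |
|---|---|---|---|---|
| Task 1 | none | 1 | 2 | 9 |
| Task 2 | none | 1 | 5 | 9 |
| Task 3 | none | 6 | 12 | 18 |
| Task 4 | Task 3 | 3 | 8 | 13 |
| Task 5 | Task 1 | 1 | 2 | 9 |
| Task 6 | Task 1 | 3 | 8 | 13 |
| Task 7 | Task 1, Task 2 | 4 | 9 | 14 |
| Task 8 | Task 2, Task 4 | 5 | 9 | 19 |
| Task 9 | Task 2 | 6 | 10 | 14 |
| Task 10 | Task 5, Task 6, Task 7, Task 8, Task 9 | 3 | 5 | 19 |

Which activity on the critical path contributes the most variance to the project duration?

te_Task 1 = (1 + 4·2 + 9)/6 = 18/6 = 3; σ²_Task 1 = ((9−1)/6)² = 1.778
te_Task 2 = (1 + 4·5 + 9)/6 = 30/6 = 5; σ²_Task 2 = ((9−1)/6)² = 1.778
te_Task 3 = (6 + 4·12 + 18)/6 = 72/6 = 12; σ²_Task 3 = ((18−6)/6)² = 4.000
te_Task 4 = (3 + 4·8 + 13)/6 = 48/6 = 8; σ²_Task 4 = ((13−3)/6)² = 2.778
te_Task 5 = (1 + 4·2 + 9)/6 = 18/6 = 3; σ²_Task 5 = ((9−1)/6)² = 1.778
te_Task 6 = (3 + 4·8 + 13)/6 = 48/6 = 8; σ²_Task 6 = ((13−3)/6)² = 2.778
te_Task 7 = (4 + 4·9 + 14)/6 = 54/6 = 9; σ²_Task 7 = ((14−4)/6)² = 2.778
te_Task 8 = (5 + 4·9 + 19)/6 = 60/6 = 10; σ²_Task 8 = ((19−5)/6)² = 5.444
te_Task 9 = (6 + 4·10 + 14)/6 = 60/6 = 10; σ²_Task 9 = ((14−6)/6)² = 1.778
te_Task 10 = (3 + 4·5 + 19)/6 = 42/6 = 7; σ²_Task 10 = ((19−3)/6)² = 7.111

Forward pass:
ES_Task 1 = 0; EF_Task 1 = 3
ES_Task 2 = 0; EF_Task 2 = 5
ES_Task 3 = 0; EF_Task 3 = 12
ES_Task 4 = 12; EF_Task 4 = 12+8 = 20
ES_Task 5 = 3; EF_Task 5 = 3+3 = 6
ES_Task 6 = 3; EF_Task 6 = 3+8 = 11
ES_Task 7 = max(EF_Task 1=3, EF_Task 2=5) = 5; EF_Task 7 = 5+9 = 14
ES_Task 8 = max(EF_Task 2=5, EF_Task 4=20) = 20; EF_Task 8 = 20+10 = 30
ES_Task 9 = 5; EF_Task 9 = 5+10 = 15
ES_Task 10 = max(EF_Task 5=6, EF_Task 6=11, EF_Task 7=14, EF_Task 8=30, EF_Task 9=15) = 30; EF_Task 10 = 30+7 = 37
Expected project duration μ = 37 days. Critical path: Task 3 → Task 4 → Task 8 → Task 10.

Variances on critical path: σ²_Task 3=4.000, σ²_Task 4=2.778, σ²_Task 8=5.444, σ²_Task 10=7.111.
Largest is σ²_Task 10 = 7.111.

Task 10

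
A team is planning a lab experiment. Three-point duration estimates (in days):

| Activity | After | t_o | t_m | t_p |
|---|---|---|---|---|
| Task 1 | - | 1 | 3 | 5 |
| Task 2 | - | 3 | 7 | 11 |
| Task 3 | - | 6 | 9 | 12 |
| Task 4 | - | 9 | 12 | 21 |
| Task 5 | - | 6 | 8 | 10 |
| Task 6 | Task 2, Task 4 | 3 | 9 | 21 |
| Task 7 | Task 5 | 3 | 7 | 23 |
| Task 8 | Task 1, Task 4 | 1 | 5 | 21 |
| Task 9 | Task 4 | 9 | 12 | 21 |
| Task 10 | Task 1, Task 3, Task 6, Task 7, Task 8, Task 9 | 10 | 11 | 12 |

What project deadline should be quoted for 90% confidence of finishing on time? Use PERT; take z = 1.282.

40.7 days

te_Task 1 = (1 + 4·3 + 5)/6 = 18/6 = 3; σ²_Task 1 = ((5−1)/6)² = 0.444
te_Task 2 = (3 + 4·7 + 11)/6 = 42/6 = 7; σ²_Task 2 = ((11−3)/6)² = 1.778
te_Task 3 = (6 + 4·9 + 12)/6 = 54/6 = 9; σ²_Task 3 = ((12−6)/6)² = 1.000
te_Task 4 = (9 + 4·12 + 21)/6 = 78/6 = 13; σ²_Task 4 = ((21−9)/6)² = 4.000
te_Task 5 = (6 + 4·8 + 10)/6 = 48/6 = 8; σ²_Task 5 = ((10−6)/6)² = 0.444
te_Task 6 = (3 + 4·9 + 21)/6 = 60/6 = 10; σ²_Task 6 = ((21−3)/6)² = 9.000
te_Task 7 = (3 + 4·7 + 23)/6 = 54/6 = 9; σ²_Task 7 = ((23−3)/6)² = 11.111
te_Task 8 = (1 + 4·5 + 21)/6 = 42/6 = 7; σ²_Task 8 = ((21−1)/6)² = 11.111
te_Task 9 = (9 + 4·12 + 21)/6 = 78/6 = 13; σ²_Task 9 = ((21−9)/6)² = 4.000
te_Task 10 = (10 + 4·11 + 12)/6 = 66/6 = 11; σ²_Task 10 = ((12−10)/6)² = 0.111

Forward pass:
ES_Task 1 = 0; EF_Task 1 = 3
ES_Task 2 = 0; EF_Task 2 = 7
ES_Task 3 = 0; EF_Task 3 = 9
ES_Task 4 = 0; EF_Task 4 = 13
ES_Task 5 = 0; EF_Task 5 = 8
ES_Task 6 = max(EF_Task 2=7, EF_Task 4=13) = 13; EF_Task 6 = 13+10 = 23
ES_Task 7 = 8; EF_Task 7 = 8+9 = 17
ES_Task 8 = max(EF_Task 1=3, EF_Task 4=13) = 13; EF_Task 8 = 13+7 = 20
ES_Task 9 = 13; EF_Task 9 = 13+13 = 26
ES_Task 10 = max(EF_Task 1=3, EF_Task 3=9, EF_Task 6=23, EF_Task 7=17, EF_Task 8=20, EF_Task 9=26) = 26; EF_Task 10 = 26+11 = 37
Expected project duration μ = 37 days. Critical path: Task 4 → Task 9 → Task 10.

Variance along critical path = 4.000 + 4.000 + 0.111 = 8.111; σ = 2.848 days.
D = μ + z·σ = 37 + 1.282·2.848 = 40.7 days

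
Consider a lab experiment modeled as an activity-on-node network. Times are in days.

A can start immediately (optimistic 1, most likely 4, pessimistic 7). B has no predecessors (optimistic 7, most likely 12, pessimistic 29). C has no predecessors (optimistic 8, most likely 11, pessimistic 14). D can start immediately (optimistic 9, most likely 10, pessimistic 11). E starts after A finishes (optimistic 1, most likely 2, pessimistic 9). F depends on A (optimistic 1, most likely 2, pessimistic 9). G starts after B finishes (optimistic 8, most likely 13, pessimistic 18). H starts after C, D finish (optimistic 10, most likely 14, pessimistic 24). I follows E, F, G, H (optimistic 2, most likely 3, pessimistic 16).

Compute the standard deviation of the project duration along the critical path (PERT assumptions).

te_A = (1 + 4·4 + 7)/6 = 24/6 = 4; σ²_A = ((7−1)/6)² = 1.000
te_B = (7 + 4·12 + 29)/6 = 84/6 = 14; σ²_B = ((29−7)/6)² = 13.444
te_C = (8 + 4·11 + 14)/6 = 66/6 = 11; σ²_C = ((14−8)/6)² = 1.000
te_D = (9 + 4·10 + 11)/6 = 60/6 = 10; σ²_D = ((11−9)/6)² = 0.111
te_E = (1 + 4·2 + 9)/6 = 18/6 = 3; σ²_E = ((9−1)/6)² = 1.778
te_F = (1 + 4·2 + 9)/6 = 18/6 = 3; σ²_F = ((9−1)/6)² = 1.778
te_G = (8 + 4·13 + 18)/6 = 78/6 = 13; σ²_G = ((18−8)/6)² = 2.778
te_H = (10 + 4·14 + 24)/6 = 90/6 = 15; σ²_H = ((24−10)/6)² = 5.444
te_I = (2 + 4·3 + 16)/6 = 30/6 = 5; σ²_I = ((16−2)/6)² = 5.444

Forward pass:
ES_A = 0; EF_A = 4
ES_B = 0; EF_B = 14
ES_C = 0; EF_C = 11
ES_D = 0; EF_D = 10
ES_E = 4; EF_E = 4+3 = 7
ES_F = 4; EF_F = 4+3 = 7
ES_G = 14; EF_G = 14+13 = 27
ES_H = max(EF_C=11, EF_D=10) = 11; EF_H = 11+15 = 26
ES_I = max(EF_E=7, EF_F=7, EF_G=27, EF_H=26) = 27; EF_I = 27+5 = 32
Expected project duration μ = 32 days. Critical path: B → G → I.

Variance along critical path = 13.444 + 2.778 + 5.444 = 21.667
σ = √21.667 = 4.655 days

4.65 days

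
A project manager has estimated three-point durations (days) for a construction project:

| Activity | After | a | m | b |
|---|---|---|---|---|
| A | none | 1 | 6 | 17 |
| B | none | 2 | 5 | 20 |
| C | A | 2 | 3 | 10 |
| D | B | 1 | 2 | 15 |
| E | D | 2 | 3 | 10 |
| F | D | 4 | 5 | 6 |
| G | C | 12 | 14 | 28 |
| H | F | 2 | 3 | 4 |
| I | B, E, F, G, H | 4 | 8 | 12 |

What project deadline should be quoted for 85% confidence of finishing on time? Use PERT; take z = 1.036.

39.4 days

te_A = (1 + 4·6 + 17)/6 = 42/6 = 7; σ²_A = ((17−1)/6)² = 7.111
te_B = (2 + 4·5 + 20)/6 = 42/6 = 7; σ²_B = ((20−2)/6)² = 9.000
te_C = (2 + 4·3 + 10)/6 = 24/6 = 4; σ²_C = ((10−2)/6)² = 1.778
te_D = (1 + 4·2 + 15)/6 = 24/6 = 4; σ²_D = ((15−1)/6)² = 5.444
te_E = (2 + 4·3 + 10)/6 = 24/6 = 4; σ²_E = ((10−2)/6)² = 1.778
te_F = (4 + 4·5 + 6)/6 = 30/6 = 5; σ²_F = ((6−4)/6)² = 0.111
te_G = (12 + 4·14 + 28)/6 = 96/6 = 16; σ²_G = ((28−12)/6)² = 7.111
te_H = (2 + 4·3 + 4)/6 = 18/6 = 3; σ²_H = ((4−2)/6)² = 0.111
te_I = (4 + 4·8 + 12)/6 = 48/6 = 8; σ²_I = ((12−4)/6)² = 1.778

Forward pass:
ES_A = 0; EF_A = 7
ES_B = 0; EF_B = 7
ES_C = 7; EF_C = 7+4 = 11
ES_D = 7; EF_D = 7+4 = 11
ES_E = 11; EF_E = 11+4 = 15
ES_F = 11; EF_F = 11+5 = 16
ES_G = 11; EF_G = 11+16 = 27
ES_H = 16; EF_H = 16+3 = 19
ES_I = max(EF_B=7, EF_E=15, EF_F=16, EF_G=27, EF_H=19) = 27; EF_I = 27+8 = 35
Expected project duration μ = 35 days. Critical path: A → C → G → I.

Variance along critical path = 7.111 + 1.778 + 7.111 + 1.778 = 17.778; σ = 4.216 days.
D = μ + z·σ = 35 + 1.036·4.216 = 39.4 days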